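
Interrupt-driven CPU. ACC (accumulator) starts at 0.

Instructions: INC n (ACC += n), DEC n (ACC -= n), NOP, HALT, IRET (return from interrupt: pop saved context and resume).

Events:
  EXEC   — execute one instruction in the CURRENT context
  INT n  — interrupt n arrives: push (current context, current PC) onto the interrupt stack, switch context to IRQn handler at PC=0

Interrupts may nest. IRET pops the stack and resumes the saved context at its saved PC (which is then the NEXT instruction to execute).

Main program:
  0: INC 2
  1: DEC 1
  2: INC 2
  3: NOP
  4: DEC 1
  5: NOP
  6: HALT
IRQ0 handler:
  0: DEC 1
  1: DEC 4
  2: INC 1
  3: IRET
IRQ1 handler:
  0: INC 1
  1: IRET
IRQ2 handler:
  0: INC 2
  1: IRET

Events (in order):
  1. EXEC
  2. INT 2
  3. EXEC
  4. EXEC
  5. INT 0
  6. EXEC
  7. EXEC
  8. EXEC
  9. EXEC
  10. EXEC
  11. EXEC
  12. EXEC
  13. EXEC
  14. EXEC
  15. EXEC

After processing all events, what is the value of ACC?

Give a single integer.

Event 1 (EXEC): [MAIN] PC=0: INC 2 -> ACC=2
Event 2 (INT 2): INT 2 arrives: push (MAIN, PC=1), enter IRQ2 at PC=0 (depth now 1)
Event 3 (EXEC): [IRQ2] PC=0: INC 2 -> ACC=4
Event 4 (EXEC): [IRQ2] PC=1: IRET -> resume MAIN at PC=1 (depth now 0)
Event 5 (INT 0): INT 0 arrives: push (MAIN, PC=1), enter IRQ0 at PC=0 (depth now 1)
Event 6 (EXEC): [IRQ0] PC=0: DEC 1 -> ACC=3
Event 7 (EXEC): [IRQ0] PC=1: DEC 4 -> ACC=-1
Event 8 (EXEC): [IRQ0] PC=2: INC 1 -> ACC=0
Event 9 (EXEC): [IRQ0] PC=3: IRET -> resume MAIN at PC=1 (depth now 0)
Event 10 (EXEC): [MAIN] PC=1: DEC 1 -> ACC=-1
Event 11 (EXEC): [MAIN] PC=2: INC 2 -> ACC=1
Event 12 (EXEC): [MAIN] PC=3: NOP
Event 13 (EXEC): [MAIN] PC=4: DEC 1 -> ACC=0
Event 14 (EXEC): [MAIN] PC=5: NOP
Event 15 (EXEC): [MAIN] PC=6: HALT

Answer: 0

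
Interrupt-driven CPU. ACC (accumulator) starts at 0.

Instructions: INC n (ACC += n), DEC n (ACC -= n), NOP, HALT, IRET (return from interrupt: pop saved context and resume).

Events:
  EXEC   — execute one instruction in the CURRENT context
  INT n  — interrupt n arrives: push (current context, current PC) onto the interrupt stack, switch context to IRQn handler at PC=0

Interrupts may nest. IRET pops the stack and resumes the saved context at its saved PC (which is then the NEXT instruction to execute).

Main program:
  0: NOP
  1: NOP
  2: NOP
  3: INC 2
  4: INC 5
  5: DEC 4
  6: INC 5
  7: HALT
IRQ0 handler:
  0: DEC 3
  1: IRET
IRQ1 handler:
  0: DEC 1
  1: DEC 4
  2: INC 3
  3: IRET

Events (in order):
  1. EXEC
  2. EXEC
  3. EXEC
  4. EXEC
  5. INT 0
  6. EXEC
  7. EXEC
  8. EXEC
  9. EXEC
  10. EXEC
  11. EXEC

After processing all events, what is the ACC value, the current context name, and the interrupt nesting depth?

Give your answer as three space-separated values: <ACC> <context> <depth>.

Answer: 5 MAIN 0

Derivation:
Event 1 (EXEC): [MAIN] PC=0: NOP
Event 2 (EXEC): [MAIN] PC=1: NOP
Event 3 (EXEC): [MAIN] PC=2: NOP
Event 4 (EXEC): [MAIN] PC=3: INC 2 -> ACC=2
Event 5 (INT 0): INT 0 arrives: push (MAIN, PC=4), enter IRQ0 at PC=0 (depth now 1)
Event 6 (EXEC): [IRQ0] PC=0: DEC 3 -> ACC=-1
Event 7 (EXEC): [IRQ0] PC=1: IRET -> resume MAIN at PC=4 (depth now 0)
Event 8 (EXEC): [MAIN] PC=4: INC 5 -> ACC=4
Event 9 (EXEC): [MAIN] PC=5: DEC 4 -> ACC=0
Event 10 (EXEC): [MAIN] PC=6: INC 5 -> ACC=5
Event 11 (EXEC): [MAIN] PC=7: HALT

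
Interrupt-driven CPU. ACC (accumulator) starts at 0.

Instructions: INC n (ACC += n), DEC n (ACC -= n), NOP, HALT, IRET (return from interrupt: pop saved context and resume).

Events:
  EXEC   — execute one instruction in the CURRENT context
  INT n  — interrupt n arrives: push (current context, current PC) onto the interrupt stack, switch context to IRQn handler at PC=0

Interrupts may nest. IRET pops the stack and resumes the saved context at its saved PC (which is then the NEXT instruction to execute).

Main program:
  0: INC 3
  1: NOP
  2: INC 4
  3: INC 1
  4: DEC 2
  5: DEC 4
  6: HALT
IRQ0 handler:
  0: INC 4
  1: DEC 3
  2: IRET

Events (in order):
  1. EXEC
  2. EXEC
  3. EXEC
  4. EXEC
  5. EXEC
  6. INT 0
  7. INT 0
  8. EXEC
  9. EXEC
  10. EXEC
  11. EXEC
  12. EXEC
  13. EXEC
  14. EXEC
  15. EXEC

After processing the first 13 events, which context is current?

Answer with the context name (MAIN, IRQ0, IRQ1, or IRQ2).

Event 1 (EXEC): [MAIN] PC=0: INC 3 -> ACC=3
Event 2 (EXEC): [MAIN] PC=1: NOP
Event 3 (EXEC): [MAIN] PC=2: INC 4 -> ACC=7
Event 4 (EXEC): [MAIN] PC=3: INC 1 -> ACC=8
Event 5 (EXEC): [MAIN] PC=4: DEC 2 -> ACC=6
Event 6 (INT 0): INT 0 arrives: push (MAIN, PC=5), enter IRQ0 at PC=0 (depth now 1)
Event 7 (INT 0): INT 0 arrives: push (IRQ0, PC=0), enter IRQ0 at PC=0 (depth now 2)
Event 8 (EXEC): [IRQ0] PC=0: INC 4 -> ACC=10
Event 9 (EXEC): [IRQ0] PC=1: DEC 3 -> ACC=7
Event 10 (EXEC): [IRQ0] PC=2: IRET -> resume IRQ0 at PC=0 (depth now 1)
Event 11 (EXEC): [IRQ0] PC=0: INC 4 -> ACC=11
Event 12 (EXEC): [IRQ0] PC=1: DEC 3 -> ACC=8
Event 13 (EXEC): [IRQ0] PC=2: IRET -> resume MAIN at PC=5 (depth now 0)

Answer: MAIN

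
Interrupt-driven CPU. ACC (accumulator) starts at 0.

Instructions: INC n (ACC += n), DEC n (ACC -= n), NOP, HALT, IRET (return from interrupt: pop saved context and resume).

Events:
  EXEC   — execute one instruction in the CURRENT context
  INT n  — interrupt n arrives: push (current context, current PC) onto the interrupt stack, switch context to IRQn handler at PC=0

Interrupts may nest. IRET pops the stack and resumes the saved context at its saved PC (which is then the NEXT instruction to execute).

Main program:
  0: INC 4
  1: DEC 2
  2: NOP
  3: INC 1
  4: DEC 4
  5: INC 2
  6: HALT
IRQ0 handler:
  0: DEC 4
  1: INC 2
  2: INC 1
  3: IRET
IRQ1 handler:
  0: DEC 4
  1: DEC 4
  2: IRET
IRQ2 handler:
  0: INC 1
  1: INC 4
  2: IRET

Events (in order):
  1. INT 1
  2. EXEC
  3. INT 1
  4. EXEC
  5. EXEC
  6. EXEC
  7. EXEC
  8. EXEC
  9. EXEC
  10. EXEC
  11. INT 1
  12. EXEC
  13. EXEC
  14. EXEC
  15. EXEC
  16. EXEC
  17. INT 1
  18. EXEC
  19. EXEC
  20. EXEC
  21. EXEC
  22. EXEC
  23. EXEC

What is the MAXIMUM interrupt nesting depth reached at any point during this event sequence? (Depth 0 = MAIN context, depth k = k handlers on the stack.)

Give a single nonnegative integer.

Answer: 2

Derivation:
Event 1 (INT 1): INT 1 arrives: push (MAIN, PC=0), enter IRQ1 at PC=0 (depth now 1) [depth=1]
Event 2 (EXEC): [IRQ1] PC=0: DEC 4 -> ACC=-4 [depth=1]
Event 3 (INT 1): INT 1 arrives: push (IRQ1, PC=1), enter IRQ1 at PC=0 (depth now 2) [depth=2]
Event 4 (EXEC): [IRQ1] PC=0: DEC 4 -> ACC=-8 [depth=2]
Event 5 (EXEC): [IRQ1] PC=1: DEC 4 -> ACC=-12 [depth=2]
Event 6 (EXEC): [IRQ1] PC=2: IRET -> resume IRQ1 at PC=1 (depth now 1) [depth=1]
Event 7 (EXEC): [IRQ1] PC=1: DEC 4 -> ACC=-16 [depth=1]
Event 8 (EXEC): [IRQ1] PC=2: IRET -> resume MAIN at PC=0 (depth now 0) [depth=0]
Event 9 (EXEC): [MAIN] PC=0: INC 4 -> ACC=-12 [depth=0]
Event 10 (EXEC): [MAIN] PC=1: DEC 2 -> ACC=-14 [depth=0]
Event 11 (INT 1): INT 1 arrives: push (MAIN, PC=2), enter IRQ1 at PC=0 (depth now 1) [depth=1]
Event 12 (EXEC): [IRQ1] PC=0: DEC 4 -> ACC=-18 [depth=1]
Event 13 (EXEC): [IRQ1] PC=1: DEC 4 -> ACC=-22 [depth=1]
Event 14 (EXEC): [IRQ1] PC=2: IRET -> resume MAIN at PC=2 (depth now 0) [depth=0]
Event 15 (EXEC): [MAIN] PC=2: NOP [depth=0]
Event 16 (EXEC): [MAIN] PC=3: INC 1 -> ACC=-21 [depth=0]
Event 17 (INT 1): INT 1 arrives: push (MAIN, PC=4), enter IRQ1 at PC=0 (depth now 1) [depth=1]
Event 18 (EXEC): [IRQ1] PC=0: DEC 4 -> ACC=-25 [depth=1]
Event 19 (EXEC): [IRQ1] PC=1: DEC 4 -> ACC=-29 [depth=1]
Event 20 (EXEC): [IRQ1] PC=2: IRET -> resume MAIN at PC=4 (depth now 0) [depth=0]
Event 21 (EXEC): [MAIN] PC=4: DEC 4 -> ACC=-33 [depth=0]
Event 22 (EXEC): [MAIN] PC=5: INC 2 -> ACC=-31 [depth=0]
Event 23 (EXEC): [MAIN] PC=6: HALT [depth=0]
Max depth observed: 2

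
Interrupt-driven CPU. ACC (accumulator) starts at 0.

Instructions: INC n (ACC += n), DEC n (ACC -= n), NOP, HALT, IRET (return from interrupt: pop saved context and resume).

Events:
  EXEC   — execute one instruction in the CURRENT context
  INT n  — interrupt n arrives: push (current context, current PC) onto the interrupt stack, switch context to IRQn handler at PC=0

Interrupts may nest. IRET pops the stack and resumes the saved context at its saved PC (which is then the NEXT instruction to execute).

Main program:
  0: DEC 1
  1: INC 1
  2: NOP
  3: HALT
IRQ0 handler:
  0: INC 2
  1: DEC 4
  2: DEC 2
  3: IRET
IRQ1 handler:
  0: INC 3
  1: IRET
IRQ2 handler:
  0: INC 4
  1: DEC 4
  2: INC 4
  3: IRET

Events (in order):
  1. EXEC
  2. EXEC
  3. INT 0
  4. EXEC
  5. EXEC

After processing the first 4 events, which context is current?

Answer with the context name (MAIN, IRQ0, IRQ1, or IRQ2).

Answer: IRQ0

Derivation:
Event 1 (EXEC): [MAIN] PC=0: DEC 1 -> ACC=-1
Event 2 (EXEC): [MAIN] PC=1: INC 1 -> ACC=0
Event 3 (INT 0): INT 0 arrives: push (MAIN, PC=2), enter IRQ0 at PC=0 (depth now 1)
Event 4 (EXEC): [IRQ0] PC=0: INC 2 -> ACC=2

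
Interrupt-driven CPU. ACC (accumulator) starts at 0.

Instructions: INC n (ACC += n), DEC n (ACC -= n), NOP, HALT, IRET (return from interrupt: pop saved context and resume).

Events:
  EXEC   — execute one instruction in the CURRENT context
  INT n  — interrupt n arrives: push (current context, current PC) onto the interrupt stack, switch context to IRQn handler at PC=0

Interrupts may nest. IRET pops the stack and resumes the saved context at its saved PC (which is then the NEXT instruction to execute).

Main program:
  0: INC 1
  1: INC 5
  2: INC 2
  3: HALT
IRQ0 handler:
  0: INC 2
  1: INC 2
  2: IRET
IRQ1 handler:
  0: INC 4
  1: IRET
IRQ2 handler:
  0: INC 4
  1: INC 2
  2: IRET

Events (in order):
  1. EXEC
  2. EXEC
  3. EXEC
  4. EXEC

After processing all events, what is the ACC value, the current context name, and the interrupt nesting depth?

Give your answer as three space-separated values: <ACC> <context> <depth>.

Answer: 8 MAIN 0

Derivation:
Event 1 (EXEC): [MAIN] PC=0: INC 1 -> ACC=1
Event 2 (EXEC): [MAIN] PC=1: INC 5 -> ACC=6
Event 3 (EXEC): [MAIN] PC=2: INC 2 -> ACC=8
Event 4 (EXEC): [MAIN] PC=3: HALT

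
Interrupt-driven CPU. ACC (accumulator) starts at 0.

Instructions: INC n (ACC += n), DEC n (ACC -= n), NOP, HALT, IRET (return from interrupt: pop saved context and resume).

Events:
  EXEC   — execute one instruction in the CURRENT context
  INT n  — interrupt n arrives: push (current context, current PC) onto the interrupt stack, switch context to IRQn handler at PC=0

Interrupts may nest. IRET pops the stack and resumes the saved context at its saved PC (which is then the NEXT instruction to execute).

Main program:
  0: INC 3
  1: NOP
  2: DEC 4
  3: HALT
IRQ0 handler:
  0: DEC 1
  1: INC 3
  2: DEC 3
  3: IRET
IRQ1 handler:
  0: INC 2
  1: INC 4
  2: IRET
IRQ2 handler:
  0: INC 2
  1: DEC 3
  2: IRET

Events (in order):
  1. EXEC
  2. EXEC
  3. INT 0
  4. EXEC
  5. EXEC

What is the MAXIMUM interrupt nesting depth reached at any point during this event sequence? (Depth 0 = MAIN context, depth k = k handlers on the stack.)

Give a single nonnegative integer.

Event 1 (EXEC): [MAIN] PC=0: INC 3 -> ACC=3 [depth=0]
Event 2 (EXEC): [MAIN] PC=1: NOP [depth=0]
Event 3 (INT 0): INT 0 arrives: push (MAIN, PC=2), enter IRQ0 at PC=0 (depth now 1) [depth=1]
Event 4 (EXEC): [IRQ0] PC=0: DEC 1 -> ACC=2 [depth=1]
Event 5 (EXEC): [IRQ0] PC=1: INC 3 -> ACC=5 [depth=1]
Max depth observed: 1

Answer: 1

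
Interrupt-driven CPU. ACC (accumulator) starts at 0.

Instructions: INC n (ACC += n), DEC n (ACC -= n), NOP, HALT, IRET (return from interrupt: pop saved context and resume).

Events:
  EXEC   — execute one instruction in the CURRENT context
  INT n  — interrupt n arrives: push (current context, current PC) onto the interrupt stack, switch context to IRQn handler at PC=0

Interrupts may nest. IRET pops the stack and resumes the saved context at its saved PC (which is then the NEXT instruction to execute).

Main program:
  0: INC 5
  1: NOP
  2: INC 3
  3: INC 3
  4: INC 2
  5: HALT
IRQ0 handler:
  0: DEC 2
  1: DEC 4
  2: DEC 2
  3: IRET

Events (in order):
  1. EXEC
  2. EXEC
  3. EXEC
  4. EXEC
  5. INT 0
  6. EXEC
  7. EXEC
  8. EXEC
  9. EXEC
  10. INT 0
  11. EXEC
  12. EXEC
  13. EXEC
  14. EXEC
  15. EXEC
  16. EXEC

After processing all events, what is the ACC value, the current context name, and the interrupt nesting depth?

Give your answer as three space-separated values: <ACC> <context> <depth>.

Answer: -3 MAIN 0

Derivation:
Event 1 (EXEC): [MAIN] PC=0: INC 5 -> ACC=5
Event 2 (EXEC): [MAIN] PC=1: NOP
Event 3 (EXEC): [MAIN] PC=2: INC 3 -> ACC=8
Event 4 (EXEC): [MAIN] PC=3: INC 3 -> ACC=11
Event 5 (INT 0): INT 0 arrives: push (MAIN, PC=4), enter IRQ0 at PC=0 (depth now 1)
Event 6 (EXEC): [IRQ0] PC=0: DEC 2 -> ACC=9
Event 7 (EXEC): [IRQ0] PC=1: DEC 4 -> ACC=5
Event 8 (EXEC): [IRQ0] PC=2: DEC 2 -> ACC=3
Event 9 (EXEC): [IRQ0] PC=3: IRET -> resume MAIN at PC=4 (depth now 0)
Event 10 (INT 0): INT 0 arrives: push (MAIN, PC=4), enter IRQ0 at PC=0 (depth now 1)
Event 11 (EXEC): [IRQ0] PC=0: DEC 2 -> ACC=1
Event 12 (EXEC): [IRQ0] PC=1: DEC 4 -> ACC=-3
Event 13 (EXEC): [IRQ0] PC=2: DEC 2 -> ACC=-5
Event 14 (EXEC): [IRQ0] PC=3: IRET -> resume MAIN at PC=4 (depth now 0)
Event 15 (EXEC): [MAIN] PC=4: INC 2 -> ACC=-3
Event 16 (EXEC): [MAIN] PC=5: HALT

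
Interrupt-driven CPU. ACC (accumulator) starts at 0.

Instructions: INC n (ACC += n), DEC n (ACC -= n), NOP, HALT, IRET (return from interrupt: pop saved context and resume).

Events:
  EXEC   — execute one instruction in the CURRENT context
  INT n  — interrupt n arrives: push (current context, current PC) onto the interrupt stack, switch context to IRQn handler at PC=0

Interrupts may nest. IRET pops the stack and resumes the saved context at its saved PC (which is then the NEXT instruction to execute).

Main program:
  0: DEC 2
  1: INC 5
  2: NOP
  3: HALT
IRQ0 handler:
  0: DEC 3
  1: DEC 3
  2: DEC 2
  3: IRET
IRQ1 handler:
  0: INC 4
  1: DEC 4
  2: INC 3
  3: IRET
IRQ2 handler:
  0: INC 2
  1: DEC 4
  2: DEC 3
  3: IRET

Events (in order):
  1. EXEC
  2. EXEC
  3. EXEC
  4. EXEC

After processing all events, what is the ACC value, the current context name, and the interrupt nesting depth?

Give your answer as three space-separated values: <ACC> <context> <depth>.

Answer: 3 MAIN 0

Derivation:
Event 1 (EXEC): [MAIN] PC=0: DEC 2 -> ACC=-2
Event 2 (EXEC): [MAIN] PC=1: INC 5 -> ACC=3
Event 3 (EXEC): [MAIN] PC=2: NOP
Event 4 (EXEC): [MAIN] PC=3: HALT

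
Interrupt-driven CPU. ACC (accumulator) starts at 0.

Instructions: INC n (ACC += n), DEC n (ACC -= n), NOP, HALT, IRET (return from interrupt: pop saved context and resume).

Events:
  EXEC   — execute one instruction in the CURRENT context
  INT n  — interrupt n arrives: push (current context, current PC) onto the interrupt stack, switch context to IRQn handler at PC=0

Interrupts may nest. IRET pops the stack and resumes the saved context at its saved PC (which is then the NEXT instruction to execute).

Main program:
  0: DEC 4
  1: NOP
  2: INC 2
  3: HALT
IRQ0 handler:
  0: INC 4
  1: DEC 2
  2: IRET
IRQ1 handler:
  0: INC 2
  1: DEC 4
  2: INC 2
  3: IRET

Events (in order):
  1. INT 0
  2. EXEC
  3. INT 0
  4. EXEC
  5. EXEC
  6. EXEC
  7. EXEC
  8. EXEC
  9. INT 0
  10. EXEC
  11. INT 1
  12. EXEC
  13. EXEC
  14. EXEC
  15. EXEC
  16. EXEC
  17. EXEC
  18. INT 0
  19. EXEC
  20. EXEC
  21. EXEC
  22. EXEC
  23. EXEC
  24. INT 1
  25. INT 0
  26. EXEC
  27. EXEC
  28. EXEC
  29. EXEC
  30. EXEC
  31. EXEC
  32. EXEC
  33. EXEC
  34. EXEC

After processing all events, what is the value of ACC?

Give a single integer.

Answer: 8

Derivation:
Event 1 (INT 0): INT 0 arrives: push (MAIN, PC=0), enter IRQ0 at PC=0 (depth now 1)
Event 2 (EXEC): [IRQ0] PC=0: INC 4 -> ACC=4
Event 3 (INT 0): INT 0 arrives: push (IRQ0, PC=1), enter IRQ0 at PC=0 (depth now 2)
Event 4 (EXEC): [IRQ0] PC=0: INC 4 -> ACC=8
Event 5 (EXEC): [IRQ0] PC=1: DEC 2 -> ACC=6
Event 6 (EXEC): [IRQ0] PC=2: IRET -> resume IRQ0 at PC=1 (depth now 1)
Event 7 (EXEC): [IRQ0] PC=1: DEC 2 -> ACC=4
Event 8 (EXEC): [IRQ0] PC=2: IRET -> resume MAIN at PC=0 (depth now 0)
Event 9 (INT 0): INT 0 arrives: push (MAIN, PC=0), enter IRQ0 at PC=0 (depth now 1)
Event 10 (EXEC): [IRQ0] PC=0: INC 4 -> ACC=8
Event 11 (INT 1): INT 1 arrives: push (IRQ0, PC=1), enter IRQ1 at PC=0 (depth now 2)
Event 12 (EXEC): [IRQ1] PC=0: INC 2 -> ACC=10
Event 13 (EXEC): [IRQ1] PC=1: DEC 4 -> ACC=6
Event 14 (EXEC): [IRQ1] PC=2: INC 2 -> ACC=8
Event 15 (EXEC): [IRQ1] PC=3: IRET -> resume IRQ0 at PC=1 (depth now 1)
Event 16 (EXEC): [IRQ0] PC=1: DEC 2 -> ACC=6
Event 17 (EXEC): [IRQ0] PC=2: IRET -> resume MAIN at PC=0 (depth now 0)
Event 18 (INT 0): INT 0 arrives: push (MAIN, PC=0), enter IRQ0 at PC=0 (depth now 1)
Event 19 (EXEC): [IRQ0] PC=0: INC 4 -> ACC=10
Event 20 (EXEC): [IRQ0] PC=1: DEC 2 -> ACC=8
Event 21 (EXEC): [IRQ0] PC=2: IRET -> resume MAIN at PC=0 (depth now 0)
Event 22 (EXEC): [MAIN] PC=0: DEC 4 -> ACC=4
Event 23 (EXEC): [MAIN] PC=1: NOP
Event 24 (INT 1): INT 1 arrives: push (MAIN, PC=2), enter IRQ1 at PC=0 (depth now 1)
Event 25 (INT 0): INT 0 arrives: push (IRQ1, PC=0), enter IRQ0 at PC=0 (depth now 2)
Event 26 (EXEC): [IRQ0] PC=0: INC 4 -> ACC=8
Event 27 (EXEC): [IRQ0] PC=1: DEC 2 -> ACC=6
Event 28 (EXEC): [IRQ0] PC=2: IRET -> resume IRQ1 at PC=0 (depth now 1)
Event 29 (EXEC): [IRQ1] PC=0: INC 2 -> ACC=8
Event 30 (EXEC): [IRQ1] PC=1: DEC 4 -> ACC=4
Event 31 (EXEC): [IRQ1] PC=2: INC 2 -> ACC=6
Event 32 (EXEC): [IRQ1] PC=3: IRET -> resume MAIN at PC=2 (depth now 0)
Event 33 (EXEC): [MAIN] PC=2: INC 2 -> ACC=8
Event 34 (EXEC): [MAIN] PC=3: HALT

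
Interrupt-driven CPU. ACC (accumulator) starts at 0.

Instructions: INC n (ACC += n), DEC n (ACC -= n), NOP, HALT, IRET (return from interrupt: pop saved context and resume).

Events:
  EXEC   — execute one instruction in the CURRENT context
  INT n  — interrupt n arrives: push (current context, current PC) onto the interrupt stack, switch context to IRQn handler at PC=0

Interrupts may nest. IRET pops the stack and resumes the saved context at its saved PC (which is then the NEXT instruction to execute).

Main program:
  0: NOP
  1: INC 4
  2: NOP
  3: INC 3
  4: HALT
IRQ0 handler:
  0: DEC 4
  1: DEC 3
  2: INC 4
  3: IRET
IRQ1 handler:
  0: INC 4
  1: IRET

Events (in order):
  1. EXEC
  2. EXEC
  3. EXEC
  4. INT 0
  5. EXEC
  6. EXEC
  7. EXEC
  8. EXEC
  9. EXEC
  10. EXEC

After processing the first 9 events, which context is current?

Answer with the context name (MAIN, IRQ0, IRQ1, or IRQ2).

Answer: MAIN

Derivation:
Event 1 (EXEC): [MAIN] PC=0: NOP
Event 2 (EXEC): [MAIN] PC=1: INC 4 -> ACC=4
Event 3 (EXEC): [MAIN] PC=2: NOP
Event 4 (INT 0): INT 0 arrives: push (MAIN, PC=3), enter IRQ0 at PC=0 (depth now 1)
Event 5 (EXEC): [IRQ0] PC=0: DEC 4 -> ACC=0
Event 6 (EXEC): [IRQ0] PC=1: DEC 3 -> ACC=-3
Event 7 (EXEC): [IRQ0] PC=2: INC 4 -> ACC=1
Event 8 (EXEC): [IRQ0] PC=3: IRET -> resume MAIN at PC=3 (depth now 0)
Event 9 (EXEC): [MAIN] PC=3: INC 3 -> ACC=4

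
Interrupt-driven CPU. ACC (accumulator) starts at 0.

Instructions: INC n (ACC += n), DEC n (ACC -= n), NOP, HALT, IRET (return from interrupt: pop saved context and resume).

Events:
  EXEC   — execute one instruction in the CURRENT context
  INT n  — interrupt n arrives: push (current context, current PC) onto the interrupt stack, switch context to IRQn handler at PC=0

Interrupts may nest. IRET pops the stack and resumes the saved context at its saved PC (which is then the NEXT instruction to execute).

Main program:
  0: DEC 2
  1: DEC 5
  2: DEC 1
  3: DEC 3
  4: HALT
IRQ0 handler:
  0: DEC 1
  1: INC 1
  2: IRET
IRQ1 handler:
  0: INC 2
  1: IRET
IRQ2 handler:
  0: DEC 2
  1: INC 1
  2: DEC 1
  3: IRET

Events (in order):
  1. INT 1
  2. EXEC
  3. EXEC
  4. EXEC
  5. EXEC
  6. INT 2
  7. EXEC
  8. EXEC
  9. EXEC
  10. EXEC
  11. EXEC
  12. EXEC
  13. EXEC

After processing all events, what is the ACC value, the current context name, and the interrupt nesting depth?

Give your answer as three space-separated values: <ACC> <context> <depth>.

Event 1 (INT 1): INT 1 arrives: push (MAIN, PC=0), enter IRQ1 at PC=0 (depth now 1)
Event 2 (EXEC): [IRQ1] PC=0: INC 2 -> ACC=2
Event 3 (EXEC): [IRQ1] PC=1: IRET -> resume MAIN at PC=0 (depth now 0)
Event 4 (EXEC): [MAIN] PC=0: DEC 2 -> ACC=0
Event 5 (EXEC): [MAIN] PC=1: DEC 5 -> ACC=-5
Event 6 (INT 2): INT 2 arrives: push (MAIN, PC=2), enter IRQ2 at PC=0 (depth now 1)
Event 7 (EXEC): [IRQ2] PC=0: DEC 2 -> ACC=-7
Event 8 (EXEC): [IRQ2] PC=1: INC 1 -> ACC=-6
Event 9 (EXEC): [IRQ2] PC=2: DEC 1 -> ACC=-7
Event 10 (EXEC): [IRQ2] PC=3: IRET -> resume MAIN at PC=2 (depth now 0)
Event 11 (EXEC): [MAIN] PC=2: DEC 1 -> ACC=-8
Event 12 (EXEC): [MAIN] PC=3: DEC 3 -> ACC=-11
Event 13 (EXEC): [MAIN] PC=4: HALT

Answer: -11 MAIN 0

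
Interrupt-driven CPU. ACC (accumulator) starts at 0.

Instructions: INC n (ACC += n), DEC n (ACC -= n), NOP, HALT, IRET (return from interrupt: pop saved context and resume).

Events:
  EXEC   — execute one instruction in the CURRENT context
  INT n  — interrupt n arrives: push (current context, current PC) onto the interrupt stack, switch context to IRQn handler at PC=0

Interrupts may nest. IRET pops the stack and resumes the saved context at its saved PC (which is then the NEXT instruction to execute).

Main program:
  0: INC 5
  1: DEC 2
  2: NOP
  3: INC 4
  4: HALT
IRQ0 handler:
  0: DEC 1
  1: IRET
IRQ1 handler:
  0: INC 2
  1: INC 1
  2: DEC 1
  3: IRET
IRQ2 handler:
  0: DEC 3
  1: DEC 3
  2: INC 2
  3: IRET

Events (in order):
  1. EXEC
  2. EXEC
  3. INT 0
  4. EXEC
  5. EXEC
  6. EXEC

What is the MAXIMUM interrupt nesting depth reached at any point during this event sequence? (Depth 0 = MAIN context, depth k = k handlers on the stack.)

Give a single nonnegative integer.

Event 1 (EXEC): [MAIN] PC=0: INC 5 -> ACC=5 [depth=0]
Event 2 (EXEC): [MAIN] PC=1: DEC 2 -> ACC=3 [depth=0]
Event 3 (INT 0): INT 0 arrives: push (MAIN, PC=2), enter IRQ0 at PC=0 (depth now 1) [depth=1]
Event 4 (EXEC): [IRQ0] PC=0: DEC 1 -> ACC=2 [depth=1]
Event 5 (EXEC): [IRQ0] PC=1: IRET -> resume MAIN at PC=2 (depth now 0) [depth=0]
Event 6 (EXEC): [MAIN] PC=2: NOP [depth=0]
Max depth observed: 1

Answer: 1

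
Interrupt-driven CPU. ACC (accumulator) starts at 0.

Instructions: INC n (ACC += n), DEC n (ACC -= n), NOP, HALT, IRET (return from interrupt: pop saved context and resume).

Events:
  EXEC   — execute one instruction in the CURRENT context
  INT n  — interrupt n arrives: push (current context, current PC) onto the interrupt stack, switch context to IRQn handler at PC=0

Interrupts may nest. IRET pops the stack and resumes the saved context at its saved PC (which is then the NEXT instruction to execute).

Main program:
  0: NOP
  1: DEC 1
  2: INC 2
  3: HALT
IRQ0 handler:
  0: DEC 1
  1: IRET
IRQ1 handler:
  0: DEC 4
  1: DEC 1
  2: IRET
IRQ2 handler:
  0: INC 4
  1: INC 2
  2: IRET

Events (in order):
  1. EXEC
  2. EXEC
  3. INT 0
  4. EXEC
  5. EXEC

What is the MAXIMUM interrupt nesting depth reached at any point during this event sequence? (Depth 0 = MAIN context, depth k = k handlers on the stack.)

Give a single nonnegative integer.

Answer: 1

Derivation:
Event 1 (EXEC): [MAIN] PC=0: NOP [depth=0]
Event 2 (EXEC): [MAIN] PC=1: DEC 1 -> ACC=-1 [depth=0]
Event 3 (INT 0): INT 0 arrives: push (MAIN, PC=2), enter IRQ0 at PC=0 (depth now 1) [depth=1]
Event 4 (EXEC): [IRQ0] PC=0: DEC 1 -> ACC=-2 [depth=1]
Event 5 (EXEC): [IRQ0] PC=1: IRET -> resume MAIN at PC=2 (depth now 0) [depth=0]
Max depth observed: 1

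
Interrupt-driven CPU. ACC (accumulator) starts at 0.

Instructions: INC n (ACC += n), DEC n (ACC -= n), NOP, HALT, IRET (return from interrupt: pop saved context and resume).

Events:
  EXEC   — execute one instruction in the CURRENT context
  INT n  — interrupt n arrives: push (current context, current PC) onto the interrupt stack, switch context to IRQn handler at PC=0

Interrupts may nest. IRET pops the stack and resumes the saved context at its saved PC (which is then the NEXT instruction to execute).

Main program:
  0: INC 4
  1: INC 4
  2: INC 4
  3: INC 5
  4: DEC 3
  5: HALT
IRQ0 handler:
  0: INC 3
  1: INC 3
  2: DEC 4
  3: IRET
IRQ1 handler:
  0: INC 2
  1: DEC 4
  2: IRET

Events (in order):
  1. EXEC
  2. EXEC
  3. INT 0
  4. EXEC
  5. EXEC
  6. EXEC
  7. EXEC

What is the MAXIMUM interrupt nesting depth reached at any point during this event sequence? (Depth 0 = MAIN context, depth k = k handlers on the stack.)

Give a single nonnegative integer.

Answer: 1

Derivation:
Event 1 (EXEC): [MAIN] PC=0: INC 4 -> ACC=4 [depth=0]
Event 2 (EXEC): [MAIN] PC=1: INC 4 -> ACC=8 [depth=0]
Event 3 (INT 0): INT 0 arrives: push (MAIN, PC=2), enter IRQ0 at PC=0 (depth now 1) [depth=1]
Event 4 (EXEC): [IRQ0] PC=0: INC 3 -> ACC=11 [depth=1]
Event 5 (EXEC): [IRQ0] PC=1: INC 3 -> ACC=14 [depth=1]
Event 6 (EXEC): [IRQ0] PC=2: DEC 4 -> ACC=10 [depth=1]
Event 7 (EXEC): [IRQ0] PC=3: IRET -> resume MAIN at PC=2 (depth now 0) [depth=0]
Max depth observed: 1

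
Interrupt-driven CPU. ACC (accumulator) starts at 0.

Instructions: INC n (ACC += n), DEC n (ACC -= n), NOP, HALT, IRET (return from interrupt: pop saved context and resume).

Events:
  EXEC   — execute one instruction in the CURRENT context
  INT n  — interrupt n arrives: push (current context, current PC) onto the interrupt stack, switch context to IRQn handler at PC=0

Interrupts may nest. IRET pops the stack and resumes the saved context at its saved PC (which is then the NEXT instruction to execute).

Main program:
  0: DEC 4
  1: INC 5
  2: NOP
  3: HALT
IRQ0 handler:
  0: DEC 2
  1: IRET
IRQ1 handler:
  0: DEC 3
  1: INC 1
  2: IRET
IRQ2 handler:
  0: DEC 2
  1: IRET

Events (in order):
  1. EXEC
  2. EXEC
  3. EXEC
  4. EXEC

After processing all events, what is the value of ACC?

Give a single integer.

Event 1 (EXEC): [MAIN] PC=0: DEC 4 -> ACC=-4
Event 2 (EXEC): [MAIN] PC=1: INC 5 -> ACC=1
Event 3 (EXEC): [MAIN] PC=2: NOP
Event 4 (EXEC): [MAIN] PC=3: HALT

Answer: 1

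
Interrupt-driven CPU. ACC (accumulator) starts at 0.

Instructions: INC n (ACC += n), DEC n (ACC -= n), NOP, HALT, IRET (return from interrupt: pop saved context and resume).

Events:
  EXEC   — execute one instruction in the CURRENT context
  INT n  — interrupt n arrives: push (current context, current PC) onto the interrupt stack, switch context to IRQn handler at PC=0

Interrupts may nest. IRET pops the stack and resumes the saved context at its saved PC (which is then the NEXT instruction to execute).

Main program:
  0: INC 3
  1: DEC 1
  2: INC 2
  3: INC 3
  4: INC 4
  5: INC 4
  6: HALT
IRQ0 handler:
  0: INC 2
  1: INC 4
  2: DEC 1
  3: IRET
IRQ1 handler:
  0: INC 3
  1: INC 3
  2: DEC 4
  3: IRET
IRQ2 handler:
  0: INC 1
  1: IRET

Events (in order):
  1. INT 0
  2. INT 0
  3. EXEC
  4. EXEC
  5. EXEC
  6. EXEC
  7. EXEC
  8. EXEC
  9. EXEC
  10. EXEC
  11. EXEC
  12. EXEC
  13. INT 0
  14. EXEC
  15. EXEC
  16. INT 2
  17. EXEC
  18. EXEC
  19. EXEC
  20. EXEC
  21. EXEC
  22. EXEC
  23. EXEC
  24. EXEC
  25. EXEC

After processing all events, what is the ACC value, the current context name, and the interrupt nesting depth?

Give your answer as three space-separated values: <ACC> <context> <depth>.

Event 1 (INT 0): INT 0 arrives: push (MAIN, PC=0), enter IRQ0 at PC=0 (depth now 1)
Event 2 (INT 0): INT 0 arrives: push (IRQ0, PC=0), enter IRQ0 at PC=0 (depth now 2)
Event 3 (EXEC): [IRQ0] PC=0: INC 2 -> ACC=2
Event 4 (EXEC): [IRQ0] PC=1: INC 4 -> ACC=6
Event 5 (EXEC): [IRQ0] PC=2: DEC 1 -> ACC=5
Event 6 (EXEC): [IRQ0] PC=3: IRET -> resume IRQ0 at PC=0 (depth now 1)
Event 7 (EXEC): [IRQ0] PC=0: INC 2 -> ACC=7
Event 8 (EXEC): [IRQ0] PC=1: INC 4 -> ACC=11
Event 9 (EXEC): [IRQ0] PC=2: DEC 1 -> ACC=10
Event 10 (EXEC): [IRQ0] PC=3: IRET -> resume MAIN at PC=0 (depth now 0)
Event 11 (EXEC): [MAIN] PC=0: INC 3 -> ACC=13
Event 12 (EXEC): [MAIN] PC=1: DEC 1 -> ACC=12
Event 13 (INT 0): INT 0 arrives: push (MAIN, PC=2), enter IRQ0 at PC=0 (depth now 1)
Event 14 (EXEC): [IRQ0] PC=0: INC 2 -> ACC=14
Event 15 (EXEC): [IRQ0] PC=1: INC 4 -> ACC=18
Event 16 (INT 2): INT 2 arrives: push (IRQ0, PC=2), enter IRQ2 at PC=0 (depth now 2)
Event 17 (EXEC): [IRQ2] PC=0: INC 1 -> ACC=19
Event 18 (EXEC): [IRQ2] PC=1: IRET -> resume IRQ0 at PC=2 (depth now 1)
Event 19 (EXEC): [IRQ0] PC=2: DEC 1 -> ACC=18
Event 20 (EXEC): [IRQ0] PC=3: IRET -> resume MAIN at PC=2 (depth now 0)
Event 21 (EXEC): [MAIN] PC=2: INC 2 -> ACC=20
Event 22 (EXEC): [MAIN] PC=3: INC 3 -> ACC=23
Event 23 (EXEC): [MAIN] PC=4: INC 4 -> ACC=27
Event 24 (EXEC): [MAIN] PC=5: INC 4 -> ACC=31
Event 25 (EXEC): [MAIN] PC=6: HALT

Answer: 31 MAIN 0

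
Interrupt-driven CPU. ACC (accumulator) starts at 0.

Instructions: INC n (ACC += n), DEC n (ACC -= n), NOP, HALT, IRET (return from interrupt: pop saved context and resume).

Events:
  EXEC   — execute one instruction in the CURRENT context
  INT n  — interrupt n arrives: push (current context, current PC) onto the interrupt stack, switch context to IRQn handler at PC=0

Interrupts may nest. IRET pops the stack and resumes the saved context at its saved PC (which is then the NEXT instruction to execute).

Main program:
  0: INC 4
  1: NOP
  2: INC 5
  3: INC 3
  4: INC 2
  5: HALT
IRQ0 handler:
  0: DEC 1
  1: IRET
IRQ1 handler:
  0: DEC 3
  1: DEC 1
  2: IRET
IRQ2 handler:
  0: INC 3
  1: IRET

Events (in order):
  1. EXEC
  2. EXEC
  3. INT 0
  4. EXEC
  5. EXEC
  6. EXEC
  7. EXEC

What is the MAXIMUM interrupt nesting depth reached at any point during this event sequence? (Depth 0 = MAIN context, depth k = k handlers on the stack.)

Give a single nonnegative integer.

Answer: 1

Derivation:
Event 1 (EXEC): [MAIN] PC=0: INC 4 -> ACC=4 [depth=0]
Event 2 (EXEC): [MAIN] PC=1: NOP [depth=0]
Event 3 (INT 0): INT 0 arrives: push (MAIN, PC=2), enter IRQ0 at PC=0 (depth now 1) [depth=1]
Event 4 (EXEC): [IRQ0] PC=0: DEC 1 -> ACC=3 [depth=1]
Event 5 (EXEC): [IRQ0] PC=1: IRET -> resume MAIN at PC=2 (depth now 0) [depth=0]
Event 6 (EXEC): [MAIN] PC=2: INC 5 -> ACC=8 [depth=0]
Event 7 (EXEC): [MAIN] PC=3: INC 3 -> ACC=11 [depth=0]
Max depth observed: 1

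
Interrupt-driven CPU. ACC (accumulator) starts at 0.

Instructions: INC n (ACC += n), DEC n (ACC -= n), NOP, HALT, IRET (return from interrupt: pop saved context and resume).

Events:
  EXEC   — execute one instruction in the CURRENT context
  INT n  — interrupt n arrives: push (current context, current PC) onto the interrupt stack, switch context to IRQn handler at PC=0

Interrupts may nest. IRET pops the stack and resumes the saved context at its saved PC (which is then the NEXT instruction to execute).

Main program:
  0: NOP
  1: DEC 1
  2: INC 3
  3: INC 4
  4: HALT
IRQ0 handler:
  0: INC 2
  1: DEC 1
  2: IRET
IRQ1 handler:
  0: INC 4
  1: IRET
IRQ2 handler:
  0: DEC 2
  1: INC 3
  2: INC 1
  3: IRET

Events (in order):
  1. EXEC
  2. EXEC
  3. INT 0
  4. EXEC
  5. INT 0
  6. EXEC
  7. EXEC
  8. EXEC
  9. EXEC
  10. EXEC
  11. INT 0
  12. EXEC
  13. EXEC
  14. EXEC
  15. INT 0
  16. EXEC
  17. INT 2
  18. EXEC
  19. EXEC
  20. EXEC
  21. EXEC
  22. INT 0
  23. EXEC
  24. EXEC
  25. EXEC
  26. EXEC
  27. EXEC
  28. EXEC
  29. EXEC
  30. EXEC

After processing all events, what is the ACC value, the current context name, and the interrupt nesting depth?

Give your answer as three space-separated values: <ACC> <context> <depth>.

Event 1 (EXEC): [MAIN] PC=0: NOP
Event 2 (EXEC): [MAIN] PC=1: DEC 1 -> ACC=-1
Event 3 (INT 0): INT 0 arrives: push (MAIN, PC=2), enter IRQ0 at PC=0 (depth now 1)
Event 4 (EXEC): [IRQ0] PC=0: INC 2 -> ACC=1
Event 5 (INT 0): INT 0 arrives: push (IRQ0, PC=1), enter IRQ0 at PC=0 (depth now 2)
Event 6 (EXEC): [IRQ0] PC=0: INC 2 -> ACC=3
Event 7 (EXEC): [IRQ0] PC=1: DEC 1 -> ACC=2
Event 8 (EXEC): [IRQ0] PC=2: IRET -> resume IRQ0 at PC=1 (depth now 1)
Event 9 (EXEC): [IRQ0] PC=1: DEC 1 -> ACC=1
Event 10 (EXEC): [IRQ0] PC=2: IRET -> resume MAIN at PC=2 (depth now 0)
Event 11 (INT 0): INT 0 arrives: push (MAIN, PC=2), enter IRQ0 at PC=0 (depth now 1)
Event 12 (EXEC): [IRQ0] PC=0: INC 2 -> ACC=3
Event 13 (EXEC): [IRQ0] PC=1: DEC 1 -> ACC=2
Event 14 (EXEC): [IRQ0] PC=2: IRET -> resume MAIN at PC=2 (depth now 0)
Event 15 (INT 0): INT 0 arrives: push (MAIN, PC=2), enter IRQ0 at PC=0 (depth now 1)
Event 16 (EXEC): [IRQ0] PC=0: INC 2 -> ACC=4
Event 17 (INT 2): INT 2 arrives: push (IRQ0, PC=1), enter IRQ2 at PC=0 (depth now 2)
Event 18 (EXEC): [IRQ2] PC=0: DEC 2 -> ACC=2
Event 19 (EXEC): [IRQ2] PC=1: INC 3 -> ACC=5
Event 20 (EXEC): [IRQ2] PC=2: INC 1 -> ACC=6
Event 21 (EXEC): [IRQ2] PC=3: IRET -> resume IRQ0 at PC=1 (depth now 1)
Event 22 (INT 0): INT 0 arrives: push (IRQ0, PC=1), enter IRQ0 at PC=0 (depth now 2)
Event 23 (EXEC): [IRQ0] PC=0: INC 2 -> ACC=8
Event 24 (EXEC): [IRQ0] PC=1: DEC 1 -> ACC=7
Event 25 (EXEC): [IRQ0] PC=2: IRET -> resume IRQ0 at PC=1 (depth now 1)
Event 26 (EXEC): [IRQ0] PC=1: DEC 1 -> ACC=6
Event 27 (EXEC): [IRQ0] PC=2: IRET -> resume MAIN at PC=2 (depth now 0)
Event 28 (EXEC): [MAIN] PC=2: INC 3 -> ACC=9
Event 29 (EXEC): [MAIN] PC=3: INC 4 -> ACC=13
Event 30 (EXEC): [MAIN] PC=4: HALT

Answer: 13 MAIN 0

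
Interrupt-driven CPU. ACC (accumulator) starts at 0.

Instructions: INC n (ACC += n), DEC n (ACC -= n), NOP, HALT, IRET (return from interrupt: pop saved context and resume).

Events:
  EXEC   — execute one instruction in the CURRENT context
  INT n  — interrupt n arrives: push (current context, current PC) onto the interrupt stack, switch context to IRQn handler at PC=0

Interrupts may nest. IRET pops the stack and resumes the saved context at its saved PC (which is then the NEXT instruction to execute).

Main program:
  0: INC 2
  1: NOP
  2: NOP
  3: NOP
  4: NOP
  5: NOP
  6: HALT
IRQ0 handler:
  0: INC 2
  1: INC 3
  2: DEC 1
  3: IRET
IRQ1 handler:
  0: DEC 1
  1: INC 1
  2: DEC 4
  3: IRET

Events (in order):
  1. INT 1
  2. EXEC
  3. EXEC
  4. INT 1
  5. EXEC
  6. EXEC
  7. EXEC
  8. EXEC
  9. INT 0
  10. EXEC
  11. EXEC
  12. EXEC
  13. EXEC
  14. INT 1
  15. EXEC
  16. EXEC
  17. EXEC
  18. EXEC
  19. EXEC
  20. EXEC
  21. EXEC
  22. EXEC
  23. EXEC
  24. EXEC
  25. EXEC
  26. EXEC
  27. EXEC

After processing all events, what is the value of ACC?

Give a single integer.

Answer: -6

Derivation:
Event 1 (INT 1): INT 1 arrives: push (MAIN, PC=0), enter IRQ1 at PC=0 (depth now 1)
Event 2 (EXEC): [IRQ1] PC=0: DEC 1 -> ACC=-1
Event 3 (EXEC): [IRQ1] PC=1: INC 1 -> ACC=0
Event 4 (INT 1): INT 1 arrives: push (IRQ1, PC=2), enter IRQ1 at PC=0 (depth now 2)
Event 5 (EXEC): [IRQ1] PC=0: DEC 1 -> ACC=-1
Event 6 (EXEC): [IRQ1] PC=1: INC 1 -> ACC=0
Event 7 (EXEC): [IRQ1] PC=2: DEC 4 -> ACC=-4
Event 8 (EXEC): [IRQ1] PC=3: IRET -> resume IRQ1 at PC=2 (depth now 1)
Event 9 (INT 0): INT 0 arrives: push (IRQ1, PC=2), enter IRQ0 at PC=0 (depth now 2)
Event 10 (EXEC): [IRQ0] PC=0: INC 2 -> ACC=-2
Event 11 (EXEC): [IRQ0] PC=1: INC 3 -> ACC=1
Event 12 (EXEC): [IRQ0] PC=2: DEC 1 -> ACC=0
Event 13 (EXEC): [IRQ0] PC=3: IRET -> resume IRQ1 at PC=2 (depth now 1)
Event 14 (INT 1): INT 1 arrives: push (IRQ1, PC=2), enter IRQ1 at PC=0 (depth now 2)
Event 15 (EXEC): [IRQ1] PC=0: DEC 1 -> ACC=-1
Event 16 (EXEC): [IRQ1] PC=1: INC 1 -> ACC=0
Event 17 (EXEC): [IRQ1] PC=2: DEC 4 -> ACC=-4
Event 18 (EXEC): [IRQ1] PC=3: IRET -> resume IRQ1 at PC=2 (depth now 1)
Event 19 (EXEC): [IRQ1] PC=2: DEC 4 -> ACC=-8
Event 20 (EXEC): [IRQ1] PC=3: IRET -> resume MAIN at PC=0 (depth now 0)
Event 21 (EXEC): [MAIN] PC=0: INC 2 -> ACC=-6
Event 22 (EXEC): [MAIN] PC=1: NOP
Event 23 (EXEC): [MAIN] PC=2: NOP
Event 24 (EXEC): [MAIN] PC=3: NOP
Event 25 (EXEC): [MAIN] PC=4: NOP
Event 26 (EXEC): [MAIN] PC=5: NOP
Event 27 (EXEC): [MAIN] PC=6: HALT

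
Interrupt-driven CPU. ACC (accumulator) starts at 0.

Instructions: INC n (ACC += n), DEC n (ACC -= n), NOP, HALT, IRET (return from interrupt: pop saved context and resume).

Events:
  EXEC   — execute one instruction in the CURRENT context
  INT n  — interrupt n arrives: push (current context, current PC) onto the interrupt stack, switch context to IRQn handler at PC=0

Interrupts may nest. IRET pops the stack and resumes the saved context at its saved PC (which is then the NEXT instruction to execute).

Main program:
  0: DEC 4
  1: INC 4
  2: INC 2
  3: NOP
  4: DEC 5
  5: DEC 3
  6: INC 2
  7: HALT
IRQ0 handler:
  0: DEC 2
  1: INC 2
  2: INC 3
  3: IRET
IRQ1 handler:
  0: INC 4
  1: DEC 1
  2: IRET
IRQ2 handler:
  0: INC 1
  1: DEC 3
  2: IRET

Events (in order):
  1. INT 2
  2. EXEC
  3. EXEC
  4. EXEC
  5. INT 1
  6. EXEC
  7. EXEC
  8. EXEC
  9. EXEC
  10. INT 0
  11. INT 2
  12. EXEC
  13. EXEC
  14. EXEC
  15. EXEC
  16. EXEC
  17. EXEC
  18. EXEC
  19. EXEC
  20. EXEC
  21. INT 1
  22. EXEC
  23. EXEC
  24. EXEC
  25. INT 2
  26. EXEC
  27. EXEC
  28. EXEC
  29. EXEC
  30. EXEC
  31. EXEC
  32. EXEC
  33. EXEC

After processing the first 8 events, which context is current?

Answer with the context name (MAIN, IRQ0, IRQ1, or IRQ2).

Event 1 (INT 2): INT 2 arrives: push (MAIN, PC=0), enter IRQ2 at PC=0 (depth now 1)
Event 2 (EXEC): [IRQ2] PC=0: INC 1 -> ACC=1
Event 3 (EXEC): [IRQ2] PC=1: DEC 3 -> ACC=-2
Event 4 (EXEC): [IRQ2] PC=2: IRET -> resume MAIN at PC=0 (depth now 0)
Event 5 (INT 1): INT 1 arrives: push (MAIN, PC=0), enter IRQ1 at PC=0 (depth now 1)
Event 6 (EXEC): [IRQ1] PC=0: INC 4 -> ACC=2
Event 7 (EXEC): [IRQ1] PC=1: DEC 1 -> ACC=1
Event 8 (EXEC): [IRQ1] PC=2: IRET -> resume MAIN at PC=0 (depth now 0)

Answer: MAIN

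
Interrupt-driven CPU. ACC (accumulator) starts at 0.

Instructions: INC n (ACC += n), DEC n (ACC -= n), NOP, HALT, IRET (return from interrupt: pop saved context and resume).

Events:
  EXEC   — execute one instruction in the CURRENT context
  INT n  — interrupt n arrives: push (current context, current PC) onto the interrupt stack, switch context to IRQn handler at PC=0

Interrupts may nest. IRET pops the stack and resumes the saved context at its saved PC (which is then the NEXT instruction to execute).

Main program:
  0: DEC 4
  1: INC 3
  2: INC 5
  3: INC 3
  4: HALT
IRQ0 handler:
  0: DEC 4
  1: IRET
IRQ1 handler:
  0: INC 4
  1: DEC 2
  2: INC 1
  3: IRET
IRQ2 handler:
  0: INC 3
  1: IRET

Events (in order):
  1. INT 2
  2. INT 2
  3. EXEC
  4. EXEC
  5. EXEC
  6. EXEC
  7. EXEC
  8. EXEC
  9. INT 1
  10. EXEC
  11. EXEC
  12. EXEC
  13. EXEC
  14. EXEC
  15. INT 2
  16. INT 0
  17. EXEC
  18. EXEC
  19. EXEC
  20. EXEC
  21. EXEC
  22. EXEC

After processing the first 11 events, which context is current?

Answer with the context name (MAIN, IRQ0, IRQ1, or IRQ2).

Event 1 (INT 2): INT 2 arrives: push (MAIN, PC=0), enter IRQ2 at PC=0 (depth now 1)
Event 2 (INT 2): INT 2 arrives: push (IRQ2, PC=0), enter IRQ2 at PC=0 (depth now 2)
Event 3 (EXEC): [IRQ2] PC=0: INC 3 -> ACC=3
Event 4 (EXEC): [IRQ2] PC=1: IRET -> resume IRQ2 at PC=0 (depth now 1)
Event 5 (EXEC): [IRQ2] PC=0: INC 3 -> ACC=6
Event 6 (EXEC): [IRQ2] PC=1: IRET -> resume MAIN at PC=0 (depth now 0)
Event 7 (EXEC): [MAIN] PC=0: DEC 4 -> ACC=2
Event 8 (EXEC): [MAIN] PC=1: INC 3 -> ACC=5
Event 9 (INT 1): INT 1 arrives: push (MAIN, PC=2), enter IRQ1 at PC=0 (depth now 1)
Event 10 (EXEC): [IRQ1] PC=0: INC 4 -> ACC=9
Event 11 (EXEC): [IRQ1] PC=1: DEC 2 -> ACC=7

Answer: IRQ1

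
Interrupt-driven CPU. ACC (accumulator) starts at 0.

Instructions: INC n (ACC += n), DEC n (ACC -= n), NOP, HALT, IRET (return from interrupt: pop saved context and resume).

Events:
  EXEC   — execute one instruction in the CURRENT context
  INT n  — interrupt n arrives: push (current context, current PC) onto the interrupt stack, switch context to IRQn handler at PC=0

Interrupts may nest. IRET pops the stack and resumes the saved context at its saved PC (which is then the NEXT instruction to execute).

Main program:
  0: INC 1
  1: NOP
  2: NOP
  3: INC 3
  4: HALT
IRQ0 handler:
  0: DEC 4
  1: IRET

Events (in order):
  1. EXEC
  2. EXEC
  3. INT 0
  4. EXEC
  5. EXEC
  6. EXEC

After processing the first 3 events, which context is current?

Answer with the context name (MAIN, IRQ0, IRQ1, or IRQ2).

Event 1 (EXEC): [MAIN] PC=0: INC 1 -> ACC=1
Event 2 (EXEC): [MAIN] PC=1: NOP
Event 3 (INT 0): INT 0 arrives: push (MAIN, PC=2), enter IRQ0 at PC=0 (depth now 1)

Answer: IRQ0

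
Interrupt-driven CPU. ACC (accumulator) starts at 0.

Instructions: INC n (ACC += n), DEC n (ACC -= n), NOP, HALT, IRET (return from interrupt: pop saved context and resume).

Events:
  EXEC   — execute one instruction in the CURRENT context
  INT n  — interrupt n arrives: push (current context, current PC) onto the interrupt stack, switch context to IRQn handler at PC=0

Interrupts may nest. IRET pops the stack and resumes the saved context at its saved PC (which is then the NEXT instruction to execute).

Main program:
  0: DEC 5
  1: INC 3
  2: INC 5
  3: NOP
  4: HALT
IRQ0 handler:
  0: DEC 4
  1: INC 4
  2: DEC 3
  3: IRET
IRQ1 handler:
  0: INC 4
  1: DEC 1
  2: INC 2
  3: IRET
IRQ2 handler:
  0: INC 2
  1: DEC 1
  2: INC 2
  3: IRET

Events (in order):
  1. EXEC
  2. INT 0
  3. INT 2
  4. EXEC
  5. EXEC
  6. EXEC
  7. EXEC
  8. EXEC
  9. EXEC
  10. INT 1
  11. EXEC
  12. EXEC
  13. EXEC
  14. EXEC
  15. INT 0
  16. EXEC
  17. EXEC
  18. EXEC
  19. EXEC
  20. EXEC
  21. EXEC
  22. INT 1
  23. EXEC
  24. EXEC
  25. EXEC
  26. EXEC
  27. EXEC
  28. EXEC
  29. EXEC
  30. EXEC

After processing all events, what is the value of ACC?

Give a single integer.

Answer: 10

Derivation:
Event 1 (EXEC): [MAIN] PC=0: DEC 5 -> ACC=-5
Event 2 (INT 0): INT 0 arrives: push (MAIN, PC=1), enter IRQ0 at PC=0 (depth now 1)
Event 3 (INT 2): INT 2 arrives: push (IRQ0, PC=0), enter IRQ2 at PC=0 (depth now 2)
Event 4 (EXEC): [IRQ2] PC=0: INC 2 -> ACC=-3
Event 5 (EXEC): [IRQ2] PC=1: DEC 1 -> ACC=-4
Event 6 (EXEC): [IRQ2] PC=2: INC 2 -> ACC=-2
Event 7 (EXEC): [IRQ2] PC=3: IRET -> resume IRQ0 at PC=0 (depth now 1)
Event 8 (EXEC): [IRQ0] PC=0: DEC 4 -> ACC=-6
Event 9 (EXEC): [IRQ0] PC=1: INC 4 -> ACC=-2
Event 10 (INT 1): INT 1 arrives: push (IRQ0, PC=2), enter IRQ1 at PC=0 (depth now 2)
Event 11 (EXEC): [IRQ1] PC=0: INC 4 -> ACC=2
Event 12 (EXEC): [IRQ1] PC=1: DEC 1 -> ACC=1
Event 13 (EXEC): [IRQ1] PC=2: INC 2 -> ACC=3
Event 14 (EXEC): [IRQ1] PC=3: IRET -> resume IRQ0 at PC=2 (depth now 1)
Event 15 (INT 0): INT 0 arrives: push (IRQ0, PC=2), enter IRQ0 at PC=0 (depth now 2)
Event 16 (EXEC): [IRQ0] PC=0: DEC 4 -> ACC=-1
Event 17 (EXEC): [IRQ0] PC=1: INC 4 -> ACC=3
Event 18 (EXEC): [IRQ0] PC=2: DEC 3 -> ACC=0
Event 19 (EXEC): [IRQ0] PC=3: IRET -> resume IRQ0 at PC=2 (depth now 1)
Event 20 (EXEC): [IRQ0] PC=2: DEC 3 -> ACC=-3
Event 21 (EXEC): [IRQ0] PC=3: IRET -> resume MAIN at PC=1 (depth now 0)
Event 22 (INT 1): INT 1 arrives: push (MAIN, PC=1), enter IRQ1 at PC=0 (depth now 1)
Event 23 (EXEC): [IRQ1] PC=0: INC 4 -> ACC=1
Event 24 (EXEC): [IRQ1] PC=1: DEC 1 -> ACC=0
Event 25 (EXEC): [IRQ1] PC=2: INC 2 -> ACC=2
Event 26 (EXEC): [IRQ1] PC=3: IRET -> resume MAIN at PC=1 (depth now 0)
Event 27 (EXEC): [MAIN] PC=1: INC 3 -> ACC=5
Event 28 (EXEC): [MAIN] PC=2: INC 5 -> ACC=10
Event 29 (EXEC): [MAIN] PC=3: NOP
Event 30 (EXEC): [MAIN] PC=4: HALT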